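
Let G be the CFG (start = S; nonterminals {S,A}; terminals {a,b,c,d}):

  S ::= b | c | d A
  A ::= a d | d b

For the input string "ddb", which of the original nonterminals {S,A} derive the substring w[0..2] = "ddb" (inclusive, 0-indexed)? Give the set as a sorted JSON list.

Convert to CNF:
  S -> T1 A | b | c
  A -> T0 T1 | T1 T2
  T0 -> a
  T1 -> d
  T2 -> b

CYK fill (cells [i..j] with 0 ≤ i ≤ j ≤ 2 only):
  T[0,0] 'd' = {T1}  orig:{}
  T[1,1] 'd' = {T1}  orig:{}
  T[2,2] 'b' = {S,T2}  orig:{S}
  T[0,1] 'dd' = ∅
  T[1,2] 'db' = {A}
  T[0,2] 'ddb' = {S}

Original NTs in T[0,2] deriving "ddb": ["S"]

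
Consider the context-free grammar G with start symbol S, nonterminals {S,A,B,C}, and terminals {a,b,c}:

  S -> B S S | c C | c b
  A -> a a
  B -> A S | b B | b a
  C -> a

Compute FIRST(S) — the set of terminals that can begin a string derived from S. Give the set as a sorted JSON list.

FIRST iteration:
pass 1:
  A via A→a a: +{a}
  B via B→A S: +{a}
  B via B→b B: +{b}
  C via C→a: +{a}
  S via S→B S S: +{a,b}
  S via S→c C: +{c}
  S: {a,b,c}  A: {a}  B: {a,b}  C: {a}
pass 2: (stable)
  S: {a,b,c}  A: {a}  B: {a,b}  C: {a}

FIRST(S) = ["a", "b", "c"]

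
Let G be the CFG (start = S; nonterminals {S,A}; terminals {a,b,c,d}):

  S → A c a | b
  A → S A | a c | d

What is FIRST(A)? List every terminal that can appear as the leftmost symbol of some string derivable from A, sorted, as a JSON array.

Compute FIRST by fixpoint:
[1]
  A via A→a c: +{a}
  A via A→d: +{d}
  S via S→A c a: +{a,d}
  S via S→b: +{b}
  FIRST(S)={a,b,d}  FIRST(A)={a,d}
[2]
  A via A→S A: +{b}
  FIRST(S)={a,b,d}  FIRST(A)={a,b,d}
[3] (stable)
  FIRST(S)={a,b,d}  FIRST(A)={a,b,d}

FIRST(A) = ["a", "b", "d"]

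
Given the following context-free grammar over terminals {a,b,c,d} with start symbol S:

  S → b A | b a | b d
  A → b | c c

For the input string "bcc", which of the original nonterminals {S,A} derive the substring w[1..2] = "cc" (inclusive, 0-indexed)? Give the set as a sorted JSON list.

CNF form of G:
  S -> T1 A | T1 T2 | T1 T3
  A -> T0 T0 | b
  T0 -> c
  T1 -> b
  T2 -> a
  T3 -> d

CYK fill — only the sub-triangle for w[1..2]:
  cell(1,1) c: {T0}  orig:{}
  cell(2,2) c: {T0}  orig:{}
  cell(1,2) cc: {A}

Original NTs in T[1,2] deriving "cc": ["A"]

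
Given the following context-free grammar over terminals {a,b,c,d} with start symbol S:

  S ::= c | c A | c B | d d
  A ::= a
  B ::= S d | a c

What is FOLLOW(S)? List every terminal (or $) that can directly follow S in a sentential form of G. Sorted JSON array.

FIRST iteration:
iter 1:
  A via A→a: +{a}
  B via B→a c: +{a}
  S via S→c: +{c}
  S via S→d d: +{d}
  S: {c,d}  A: {a}  B: {a}
iter 2:
  B via B→S d: +{c,d}
  S: {c,d}  A: {a}  B: {a,c,d}
iter 3: (stable)
  S: {c,d}  A: {a}  B: {a,c,d}

Compute FOLLOW by fixpoint:
FOLLOW(S) := {$}
pass 1:
  B→S d: FOLLOW(S) ⊇ FIRST(d) = {d}; new: +{d}
  S→c A: FOLLOW(A) ⊇ FOLLOW(S) ⊇ {$,d}; new: +{$,d}
  S→c B: FOLLOW(B) ⊇ FOLLOW(S) ⊇ {$,d}; new: +{$,d}
  FOLLOW(S)={$,d}  FOLLOW(A)={$,d}  FOLLOW(B)={$,d}
pass 2: (no change)
  FOLLOW(S)={$,d}  FOLLOW(A)={$,d}  FOLLOW(B)={$,d}

FOLLOW(S) = ["$", "d"]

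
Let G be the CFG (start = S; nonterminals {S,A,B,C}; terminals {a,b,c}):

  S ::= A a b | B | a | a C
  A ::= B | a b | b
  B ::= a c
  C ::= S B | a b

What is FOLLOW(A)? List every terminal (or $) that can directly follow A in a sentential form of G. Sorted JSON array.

FIRST sets, iterate to fixpoint:
[1]
  A via A→a b: +{a}
  A via A→b: +{b}
  B via B→a c: +{a}
  C via C→a b: +{a}
  S via S→A a b: +{a,b}
  FIRST(S)={a,b}  FIRST(A)={a,b}  FIRST(B)={a}  FIRST(C)={a}
[2]
  C via C→S B: +{b}
  FIRST(S)={a,b}  FIRST(A)={a,b}  FIRST(B)={a}  FIRST(C)={a,b}
[3] done
  FIRST(S)={a,b}  FIRST(A)={a,b}  FIRST(B)={a}  FIRST(C)={a,b}

Compute FOLLOW by fixpoint:
initialize: $ ∈ FOLLOW(S)
[1]
  C→S B: FOLLOW(S) ⊇ FIRST(B) = {a}; new: +{a}
  S→A a b: FOLLOW(A) ⊇ FIRST(a) = {a}; new: +{a}
  S→B: FOLLOW(B) ⊇ FOLLOW(S) ⊇ {$,a}; new: +{$,a}
  S→a C: FOLLOW(C) ⊇ FOLLOW(S) ⊇ {$,a}; new: +{$,a}
  S: {$,a}  A: {a}  B: {$,a}  C: {$,a}
[2] (no change)
  S: {$,a}  A: {a}  B: {$,a}  C: {$,a}

FOLLOW(A) = ["a"]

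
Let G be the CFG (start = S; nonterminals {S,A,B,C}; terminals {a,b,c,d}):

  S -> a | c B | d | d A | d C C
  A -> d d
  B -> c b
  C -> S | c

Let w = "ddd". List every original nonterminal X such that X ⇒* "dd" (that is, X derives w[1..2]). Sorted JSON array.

CNF form of G:
  S -> T0 A | T0 X4 | T1 B | a | d
  A -> T0 T0
  B -> T1 T2
  C -> T0 A | T0 X3 | T1 B | a | c | d
  T0 -> d
  T1 -> c
  T2 -> b
  X3 -> C C
  X4 -> C C

Fill CYK table bottom-up, restricted to cells inside w[1..2]:
  cell(1,1) d: {C,S,T0}  orig:{C,S}
  cell(2,2) d: {C,S,T0}  orig:{C,S}
  cell(1,2) dd: {A,X3,X4}  orig:{A}

Original NTs in T[1,2] deriving "dd": ["A"]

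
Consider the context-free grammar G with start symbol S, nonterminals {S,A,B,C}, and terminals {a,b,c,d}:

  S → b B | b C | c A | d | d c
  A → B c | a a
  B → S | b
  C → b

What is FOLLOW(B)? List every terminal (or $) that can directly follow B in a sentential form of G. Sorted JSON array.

FIRST iteration:
pass 1:
  A via A→a a: +{a}
  B via B→b: +{b}
  C via C→b: +{b}
  S via S→b B: +{b}
  S via S→c A: +{c}
  S via S→d: +{d}
  FIRST(S)={b,c,d}  FIRST(A)={a}  FIRST(B)={b}  FIRST(C)={b}
pass 2:
  A via A→B c: +{b}
  B via B→S: +{c,d}
  FIRST(S)={b,c,d}  FIRST(A)={a,b}  FIRST(B)={b,c,d}  FIRST(C)={b}
pass 3:
  A via A→B c: +{c,d}
  FIRST(S)={b,c,d}  FIRST(A)={a,b,c,d}  FIRST(B)={b,c,d}  FIRST(C)={b}
pass 4: done
  FIRST(S)={b,c,d}  FIRST(A)={a,b,c,d}  FIRST(B)={b,c,d}  FIRST(C)={b}

FOLLOW iteration:
seed FOLLOW(S) with $
iter 1:
  A→B c: FOLLOW(B) ⊇ FIRST(c) = {c}; new: +{c}
  B→S: FOLLOW(S) ⊇ FOLLOW(B) ⊇ {c}; new: +{c}
  S→b B: FOLLOW(B) ⊇ FOLLOW(S) ⊇ {$,c}; new: +{$}
  S→b C: FOLLOW(C) ⊇ FOLLOW(S) ⊇ {$,c}; new: +{$,c}
  S→c A: FOLLOW(A) ⊇ FOLLOW(S) ⊇ {$,c}; new: +{$,c}
  FOLLOW(S)={$,c}  FOLLOW(A)={$,c}  FOLLOW(B)={$,c}  FOLLOW(C)={$,c}
iter 2: — fixpoint
  FOLLOW(S)={$,c}  FOLLOW(A)={$,c}  FOLLOW(B)={$,c}  FOLLOW(C)={$,c}

FOLLOW(B) = ["$", "c"]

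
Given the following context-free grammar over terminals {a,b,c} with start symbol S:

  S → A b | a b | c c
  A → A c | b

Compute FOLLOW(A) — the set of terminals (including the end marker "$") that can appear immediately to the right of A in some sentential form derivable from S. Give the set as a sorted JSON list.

FIRST sets, iterate to fixpoint:
[1]
  A via A→b: +{b}
  S via S→A b: +{b}
  S via S→a b: +{a}
  S via S→c c: +{c}
  FIRST(S)={a,b,c}  FIRST(A)={b}
[2] — fixpoint
  FIRST(S)={a,b,c}  FIRST(A)={b}

FOLLOW sets:
seed FOLLOW(S) with $
iter 1:
  A→A c: FOLLOW(A) ⊇ FIRST(c) = {c}; new: +{c}
  S→A b: FOLLOW(A) ⊇ FIRST(b) = {b}; new: +{b}
  FOLLOW[S]={$}  FOLLOW[A]={b,c}
iter 2: done
  FOLLOW[S]={$}  FOLLOW[A]={b,c}

FOLLOW(A) = ["b", "c"]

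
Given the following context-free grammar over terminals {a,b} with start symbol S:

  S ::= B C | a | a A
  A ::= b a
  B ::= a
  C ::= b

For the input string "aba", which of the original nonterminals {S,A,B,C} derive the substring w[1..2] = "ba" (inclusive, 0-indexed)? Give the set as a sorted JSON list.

CNF form of G:
  S -> B C | T1 A | a
  A -> T0 T1
  B -> a
  C -> b
  T0 -> b
  T1 -> a

CYK table (by increasing span) (cells [i..j] with 1 ≤ i ≤ j ≤ 2 only):
  [1..1]={C,T0}  "b"  orig:{C}
  [2..2]={B,S,T1}  "a"  orig:{B,S}
  [1..2]={A}  "ba"

Original NTs in T[1,2] deriving "ba": ["A"]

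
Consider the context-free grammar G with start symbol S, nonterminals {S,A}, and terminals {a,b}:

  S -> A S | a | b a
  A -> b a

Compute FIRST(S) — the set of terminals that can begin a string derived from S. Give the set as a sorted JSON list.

Compute FIRST by fixpoint:
pass 1:
  A via A→b a: +{b}
  S via S→A S: +{b}
  S via S→a: +{a}
  FIRST(S)={a,b}  FIRST(A)={b}
pass 2: (no change)
  FIRST(S)={a,b}  FIRST(A)={b}

FIRST(S) = ["a", "b"]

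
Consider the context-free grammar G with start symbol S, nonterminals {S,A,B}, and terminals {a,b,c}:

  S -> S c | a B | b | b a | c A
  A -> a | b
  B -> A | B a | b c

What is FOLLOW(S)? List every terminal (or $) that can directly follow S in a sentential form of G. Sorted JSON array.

FIRST sets, iterate to fixpoint:
round 1:
  A via A→a: +{a}
  A via A→b: +{b}
  B via B→A: +{a,b}
  S via S→a B: +{a}
  S via S→b: +{b}
  S via S→c A: +{c}
  FIRST(S)={a,b,c}  FIRST(A)={a,b}  FIRST(B)={a,b}
round 2: (stable)
  FIRST(S)={a,b,c}  FIRST(A)={a,b}  FIRST(B)={a,b}

Compute FOLLOW by fixpoint:
initialize: $ ∈ FOLLOW(S)
iter 1:
  B→B a: FOLLOW(B) ⊇ FIRST(a) = {a}; new: +{a}
  S→S c: FOLLOW(S) ⊇ FIRST(c) = {c}; new: +{c}
  S→a B: FOLLOW(B) ⊇ FOLLOW(S) ⊇ {$,c}; new: +{$,c}
  S→c A: FOLLOW(A) ⊇ FOLLOW(S) ⊇ {$,c}; new: +{$,c}
  FOLLOW(S)={$,c}  FOLLOW(A)={$,c}  FOLLOW(B)={$,a,c}
iter 2:
  B→A: FOLLOW(A) ⊇ FOLLOW(B) ⊇ {$,a,c}; new: +{a}
  FOLLOW(S)={$,c}  FOLLOW(A)={$,a,c}  FOLLOW(B)={$,a,c}
iter 3: done
  FOLLOW(S)={$,c}  FOLLOW(A)={$,a,c}  FOLLOW(B)={$,a,c}

FOLLOW(S) = ["$", "c"]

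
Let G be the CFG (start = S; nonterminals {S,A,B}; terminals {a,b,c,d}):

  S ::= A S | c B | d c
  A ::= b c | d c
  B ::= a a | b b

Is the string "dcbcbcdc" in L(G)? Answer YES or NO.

CNF form of G:
  S -> A S | T1 B | T2 T1
  A -> T0 T1 | T2 T1
  B -> T0 T0 | T3 T3
  T0 -> b
  T1 -> c
  T2 -> d
  T3 -> a

CYK table (by increasing span):
  T[0,0] 'd' = {T2}  orig:{}
  T[1,1] 'c' = {T1}  orig:{}
  T[2,2] 'b' = {T0}  orig:{}
  T[3,3] 'c' = {T1}  orig:{}
  T[4,4] 'b' = {T0}  orig:{}
  T[5,5] 'c' = {T1}  orig:{}
  T[6,6] 'd' = {T2}  orig:{}
  T[7,7] 'c' = {T1}  orig:{}
  T[0,1] 'dc' = {A,S}
  T[1,2] 'cb' = ∅
  T[2,3] 'bc' = {A}
  T[3,4] 'cb' = ∅
  T[4,5] 'bc' = {A}
  T[5,6] 'cd' = ∅
  T[6,7] 'dc' = {A,S}
  T[0,2] 'dcb' = ∅
  T[1,3] 'cbc' = ∅
  T[2,4] 'bcb' = ∅
  T[3,5] 'cbc' = ∅
  T[4,6] 'bcd' = ∅
  T[5,7] 'cdc' = ∅
  T[0,3] 'dcbc' = ∅
  T[1,4] 'cbcb' = ∅
  T[2,5] 'bcbc' = ∅
  T[3,6] 'cbcd' = ∅
  T[4,7] 'bcdc' = {S}
  T[0,4] 'dcbcb' = ∅
  T[1,5] 'cbcbc' = ∅
  T[2,6] 'bcbcd' = ∅
  T[3,7] 'cbcdc' = ∅
  T[0,5] 'dcbcbc' = ∅
  T[1,6] 'cbcbcd' = ∅
  T[2,7] 'bcbcdc' = {S}
  T[0,6] 'dcbcbcd' = ∅
  T[1,7] 'cbcbcdc' = ∅
  T[0,7] 'dcbcbcdc' = {S}

S ∈ T[0,7] ⇒ YES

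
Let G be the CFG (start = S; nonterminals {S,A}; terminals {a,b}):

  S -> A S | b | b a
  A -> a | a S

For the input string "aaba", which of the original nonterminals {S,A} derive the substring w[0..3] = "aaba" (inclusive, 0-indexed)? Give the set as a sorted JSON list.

Convert to CNF:
  S -> A S | T1 T0 | b
  A -> T0 S | a
  T0 -> a
  T1 -> b

Fill CYK table bottom-up (cells [i..j] with 0 ≤ i ≤ j ≤ 3 only):
  cell(0,0) a: {A,T0}  orig:{A}
  cell(1,1) a: {A,T0}  orig:{A}
  cell(2,2) b: {S,T1}  orig:{S}
  cell(3,3) a: {A,T0}  orig:{A}
  cell(0,1) aa: ∅
  cell(1,2) ab: {A,S}
  cell(2,3) ba: {S}
  cell(0,2) aab: {A,S}
  cell(1,3) aba: {A,S}
  cell(0,3) aaba: {A,S}

Original NTs in T[0,3] deriving "aaba": ["A", "S"]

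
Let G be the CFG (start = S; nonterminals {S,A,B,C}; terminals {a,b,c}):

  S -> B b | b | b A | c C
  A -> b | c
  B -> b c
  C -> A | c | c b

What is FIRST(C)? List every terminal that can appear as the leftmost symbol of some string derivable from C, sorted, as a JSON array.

Compute FIRST by fixpoint:
pass 1:
  A via A→b: +{b}
  A via A→c: +{c}
  B via B→b c: +{b}
  C via C→A: +{b,c}
  S via S→B b: +{b}
  S via S→c C: +{c}
  S: {b,c}  A: {b,c}  B: {b}  C: {b,c}
pass 2: done
  S: {b,c}  A: {b,c}  B: {b}  C: {b,c}

FIRST(C) = ["b", "c"]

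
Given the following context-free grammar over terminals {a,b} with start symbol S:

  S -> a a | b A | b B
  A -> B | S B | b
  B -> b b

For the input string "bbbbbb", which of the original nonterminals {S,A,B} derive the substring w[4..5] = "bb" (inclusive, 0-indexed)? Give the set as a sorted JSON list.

CNF form of G:
  S -> T0 A | T0 B | T1 T1
  A -> S B | T0 T0 | b
  B -> T0 T0
  T0 -> b
  T1 -> a

Fill CYK table bottom-up — only the sub-triangle for w[4..5]:
  [4..4]={A,T0}  "b"  orig:{A}
  [5..5]={A,T0}  "b"  orig:{A}
  [4..5]={A,B,S}  "bb"

Original NTs in T[4,5] deriving "bb": ["A", "B", "S"]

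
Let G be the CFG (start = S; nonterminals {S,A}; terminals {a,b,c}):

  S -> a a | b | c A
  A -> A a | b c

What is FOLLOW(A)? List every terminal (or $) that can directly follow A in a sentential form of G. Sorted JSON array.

FIRST sets, iterate to fixpoint:
pass 1:
  A via A→b c: +{b}
  S via S→a a: +{a}
  S via S→b: +{b}
  S via S→c A: +{c}
  FIRST[S]={a,b,c}  FIRST[A]={b}
pass 2: done
  FIRST[S]={a,b,c}  FIRST[A]={b}

Compute FOLLOW by fixpoint:
seed FOLLOW(S) with $
pass 1:
  A→A a: FOLLOW(A) ⊇ FIRST(a) = {a}; new: +{a}
  S→c A: FOLLOW(A) ⊇ FOLLOW(S) ⊇ {$}; new: +{$}
  FOLLOW[S]={$}  FOLLOW[A]={$,a}
pass 2: (stable)
  FOLLOW[S]={$}  FOLLOW[A]={$,a}

FOLLOW(A) = ["$", "a"]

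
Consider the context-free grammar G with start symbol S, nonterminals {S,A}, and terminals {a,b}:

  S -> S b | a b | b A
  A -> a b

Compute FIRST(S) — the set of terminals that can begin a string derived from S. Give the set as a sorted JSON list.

FIRST sets, iterate to fixpoint:
round 1:
  A via A→a b: +{a}
  S via S→a b: +{a}
  S via S→b A: +{b}
  FIRST[S]={a,b}  FIRST[A]={a}
round 2: (stable)
  FIRST[S]={a,b}  FIRST[A]={a}

FIRST(S) = ["a", "b"]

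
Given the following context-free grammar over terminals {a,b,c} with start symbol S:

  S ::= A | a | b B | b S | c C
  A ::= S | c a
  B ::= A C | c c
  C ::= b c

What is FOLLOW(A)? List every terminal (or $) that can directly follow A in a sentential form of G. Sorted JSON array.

FIRST iteration:
iter 1:
  A via A→c a: +{c}
  B via B→A C: +{c}
  C via C→b c: +{b}
  S via S→A: +{c}
  S via S→a: +{a}
  S via S→b B: +{b}
  FIRST(S)={a,b,c}  FIRST(A)={c}  FIRST(B)={c}  FIRST(C)={b}
iter 2:
  A via A→S: +{a,b}
  B via B→A C: +{a,b}
  FIRST(S)={a,b,c}  FIRST(A)={a,b,c}  FIRST(B)={a,b,c}  FIRST(C)={b}
iter 3: (no change)
  FIRST(S)={a,b,c}  FIRST(A)={a,b,c}  FIRST(B)={a,b,c}  FIRST(C)={b}

Compute FOLLOW by fixpoint:
FOLLOW(S) := {$}
pass 1:
  B→A C: FOLLOW(A) ⊇ FIRST(C) = {b}; new: +{b}
  S→A: FOLLOW(A) ⊇ FOLLOW(S) ⊇ {$}; new: +{$}
  S→b B: FOLLOW(B) ⊇ FOLLOW(S) ⊇ {$}; new: +{$}
  S→c C: FOLLOW(C) ⊇ FOLLOW(S) ⊇ {$}; new: +{$}
  FOLLOW(S)={$}  FOLLOW(A)={$,b}  FOLLOW(B)={$}  FOLLOW(C)={$}
pass 2:
  A→S: FOLLOW(S) ⊇ FOLLOW(A) ⊇ {$,b}; new: +{b}
  S→b B: FOLLOW(B) ⊇ FOLLOW(S) ⊇ {$,b}; new: +{b}
  S→c C: FOLLOW(C) ⊇ FOLLOW(S) ⊇ {$,b}; new: +{b}
  FOLLOW(S)={$,b}  FOLLOW(A)={$,b}  FOLLOW(B)={$,b}  FOLLOW(C)={$,b}
pass 3: (no change)
  FOLLOW(S)={$,b}  FOLLOW(A)={$,b}  FOLLOW(B)={$,b}  FOLLOW(C)={$,b}

FOLLOW(A) = ["$", "b"]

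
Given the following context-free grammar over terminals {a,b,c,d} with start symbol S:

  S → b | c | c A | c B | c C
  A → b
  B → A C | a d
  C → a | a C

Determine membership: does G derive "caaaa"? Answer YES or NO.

Convert to CNF:
  S -> T2 A | T2 B | T2 C | b | c
  A -> b
  B -> A C | T0 T1
  C -> T0 C | a
  T0 -> a
  T1 -> d
  T2 -> c

Fill CYK table bottom-up:
  [0..0]={S,T2}  "c"  orig:{S}
  [1..1]={C,T0}  "a"  orig:{C}
  [2..2]={C,T0}  "a"  orig:{C}
  [3..3]={C,T0}  "a"  orig:{C}
  [4..4]={C,T0}  "a"  orig:{C}
  [0..1]={S}  "ca"
  [1..2]={C}  "aa"
  [2..3]={C}  "aa"
  [3..4]={C}  "aa"
  [0..2]={S}  "caa"
  [1..3]={C}  "aaa"
  [2..4]={C}  "aaa"
  [0..3]={S}  "caaa"
  [1..4]={C}  "aaaa"
  [0..4]={S}  "caaaa"

S ∈ T[0,4] ⇒ YES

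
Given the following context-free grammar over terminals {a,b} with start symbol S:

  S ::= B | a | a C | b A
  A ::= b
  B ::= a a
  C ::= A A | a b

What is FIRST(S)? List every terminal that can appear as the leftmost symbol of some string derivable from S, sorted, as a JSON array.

Compute FIRST by fixpoint:
iter 1:
  A via A→b: +{b}
  B via B→a a: +{a}
  C via C→A A: +{b}
  C via C→a b: +{a}
  S via S→B: +{a}
  S via S→b A: +{b}
  FIRST[S]={a,b}  FIRST[A]={b}  FIRST[B]={a}  FIRST[C]={a,b}
iter 2: — fixpoint
  FIRST[S]={a,b}  FIRST[A]={b}  FIRST[B]={a}  FIRST[C]={a,b}

FIRST(S) = ["a", "b"]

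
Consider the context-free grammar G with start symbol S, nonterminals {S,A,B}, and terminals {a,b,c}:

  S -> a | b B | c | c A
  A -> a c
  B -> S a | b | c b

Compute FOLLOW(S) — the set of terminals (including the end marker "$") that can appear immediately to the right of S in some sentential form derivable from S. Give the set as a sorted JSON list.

FIRST sets, iterate to fixpoint:
round 1:
  A via A→a c: +{a}
  B via B→b: +{b}
  B via B→c b: +{c}
  S via S→a: +{a}
  S via S→b B: +{b}
  S via S→c: +{c}
  FIRST[S]={a,b,c}  FIRST[A]={a}  FIRST[B]={b,c}
round 2:
  B via B→S a: +{a}
  FIRST[S]={a,b,c}  FIRST[A]={a}  FIRST[B]={a,b,c}
round 3: done
  FIRST[S]={a,b,c}  FIRST[A]={a}  FIRST[B]={a,b,c}

FOLLOW sets:
initialize: $ ∈ FOLLOW(S)
pass 1:
  B→S a: FOLLOW(S) ⊇ FIRST(a) = {a}; new: +{a}
  S→b B: FOLLOW(B) ⊇ FOLLOW(S) ⊇ {$,a}; new: +{$,a}
  S→c A: FOLLOW(A) ⊇ FOLLOW(S) ⊇ {$,a}; new: +{$,a}
  FOLLOW[S]={$,a}  FOLLOW[A]={$,a}  FOLLOW[B]={$,a}
pass 2: (no change)
  FOLLOW[S]={$,a}  FOLLOW[A]={$,a}  FOLLOW[B]={$,a}

FOLLOW(S) = ["$", "a"]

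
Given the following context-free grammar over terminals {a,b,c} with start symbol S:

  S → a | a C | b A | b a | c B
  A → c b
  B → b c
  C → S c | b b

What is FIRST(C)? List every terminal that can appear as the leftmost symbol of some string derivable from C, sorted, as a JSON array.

Compute FIRST by fixpoint:
iter 1:
  A via A→c b: +{c}
  B via B→b c: +{b}
  C via C→b b: +{b}
  S via S→a: +{a}
  S via S→b A: +{b}
  S via S→c B: +{c}
  S: {a,b,c}  A: {c}  B: {b}  C: {b}
iter 2:
  C via C→S c: +{a,c}
  S: {a,b,c}  A: {c}  B: {b}  C: {a,b,c}
iter 3: (no change)
  S: {a,b,c}  A: {c}  B: {b}  C: {a,b,c}

FIRST(C) = ["a", "b", "c"]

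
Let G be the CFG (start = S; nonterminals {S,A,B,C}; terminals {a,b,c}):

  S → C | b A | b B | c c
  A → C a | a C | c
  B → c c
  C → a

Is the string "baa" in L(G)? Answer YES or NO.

Convert to CNF:
  S -> T1 T1 | T2 A | T2 B | a
  A -> C T0 | T0 C | c
  B -> T1 T1
  C -> a
  T0 -> a
  T1 -> c
  T2 -> b

CYK fill:
  cell(0,0) b: {T2}  orig:{}
  cell(1,1) a: {C,S,T0}  orig:{C,S}
  cell(2,2) a: {C,S,T0}  orig:{C,S}
  cell(0,1) ba: ∅
  cell(1,2) aa: {A}
  cell(0,2) baa: {S}

S ∈ T[0,2] ⇒ YES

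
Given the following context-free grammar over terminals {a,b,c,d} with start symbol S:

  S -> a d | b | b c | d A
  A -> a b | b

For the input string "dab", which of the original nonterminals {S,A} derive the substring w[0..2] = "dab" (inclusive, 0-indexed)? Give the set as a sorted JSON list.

Convert to CNF:
  S -> T0 T2 | T1 T3 | T2 A | b
  A -> T0 T1 | b
  T0 -> a
  T1 -> b
  T2 -> d
  T3 -> c

CYK fill (cells [i..j] with 0 ≤ i ≤ j ≤ 2 only):
  cell(0,0) d: {T2}  orig:{}
  cell(1,1) a: {T0}  orig:{}
  cell(2,2) b: {A,S,T1}  orig:{A,S}
  cell(0,1) da: ∅
  cell(1,2) ab: {A}
  cell(0,2) dab: {S}

Original NTs in T[0,2] deriving "dab": ["S"]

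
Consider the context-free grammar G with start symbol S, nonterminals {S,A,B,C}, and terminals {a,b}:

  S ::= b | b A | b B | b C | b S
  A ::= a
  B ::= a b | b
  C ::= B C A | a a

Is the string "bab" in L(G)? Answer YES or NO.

CNF form of G:
  S -> T1 A | T1 B | T1 C | T1 S | b
  A -> a
  B -> T0 T1 | b
  C -> B X2 | T0 T0
  T0 -> a
  T1 -> b
  X2 -> C A

CYK table (by increasing span):
  cell(0,0) b: {B,S,T1}  orig:{B,S}
  cell(1,1) a: {A,T0}  orig:{A}
  cell(2,2) b: {B,S,T1}  orig:{B,S}
  cell(0,1) ba: {S}
  cell(1,2) ab: {B}
  cell(0,2) bab: {S}

S ∈ T[0,2] ⇒ YES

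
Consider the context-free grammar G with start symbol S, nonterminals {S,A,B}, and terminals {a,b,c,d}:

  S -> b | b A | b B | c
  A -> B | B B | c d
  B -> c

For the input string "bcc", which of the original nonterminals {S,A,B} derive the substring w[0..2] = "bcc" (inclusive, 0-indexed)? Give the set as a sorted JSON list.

Convert to CNF:
  S -> T2 A | T2 B | b | c
  A -> B B | T0 T1 | c
  B -> c
  T0 -> c
  T1 -> d
  T2 -> b

Fill CYK table bottom-up — only the sub-triangle for w[0..2]:
  T[0,0] 'b' = {S,T2}  orig:{S}
  T[1,1] 'c' = {A,B,S,T0}  orig:{A,B,S}
  T[2,2] 'c' = {A,B,S,T0}  orig:{A,B,S}
  T[0,1] 'bc' = {S}
  T[1,2] 'cc' = {A}
  T[0,2] 'bcc' = {S}

Original NTs in T[0,2] deriving "bcc": ["S"]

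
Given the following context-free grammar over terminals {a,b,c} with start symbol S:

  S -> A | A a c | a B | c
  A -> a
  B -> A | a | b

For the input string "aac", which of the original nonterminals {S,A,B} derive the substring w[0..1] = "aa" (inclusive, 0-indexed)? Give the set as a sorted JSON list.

CNF form of G:
  S -> A X2 | T0 B | a | c
  A -> a
  B -> a | b
  T0 -> a
  T1 -> c
  X2 -> T0 T1

CYK fill — only the sub-triangle for w[0..1]:
  [0..0]={A,B,S,T0}  "a"  orig:{A,B,S}
  [1..1]={A,B,S,T0}  "a"  orig:{A,B,S}
  [0..1]={S}  "aa"

Original NTs in T[0,1] deriving "aa": ["S"]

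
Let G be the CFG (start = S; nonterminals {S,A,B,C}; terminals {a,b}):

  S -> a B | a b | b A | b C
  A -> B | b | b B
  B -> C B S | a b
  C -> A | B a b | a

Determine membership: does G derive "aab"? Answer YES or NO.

Convert to CNF:
  S -> T0 B | T0 T1 | T1 A | T1 C
  A -> C X2 | T0 T1 | T1 B | b
  B -> C X3 | T0 T1
  C -> B X4 | C X5 | T0 T1 | T1 B | a | b
  T0 -> a
  T1 -> b
  X2 -> B S
  X3 -> B S
  X4 -> T0 T1
  X5 -> B S

Fill CYK table bottom-up:
  cell(0,0) a: {C,T0}  orig:{C}
  cell(1,1) a: {C,T0}  orig:{C}
  cell(2,2) b: {A,C,T1}  orig:{A,C}
  cell(0,1) aa: ∅
  cell(1,2) ab: {A,B,C,S,X4}  orig:{A,B,C,S}
  cell(0,2) aab: {S}

S ∈ T[0,2] ⇒ YES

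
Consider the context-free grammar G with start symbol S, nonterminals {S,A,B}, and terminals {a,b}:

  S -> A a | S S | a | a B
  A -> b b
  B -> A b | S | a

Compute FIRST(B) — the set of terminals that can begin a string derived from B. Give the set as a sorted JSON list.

FIRST iteration:
[1]
  A via A→b b: +{b}
  B via B→A b: +{b}
  B via B→a: +{a}
  S via S→A a: +{b}
  S via S→a: +{a}
  FIRST[S]={a,b}  FIRST[A]={b}  FIRST[B]={a,b}
[2] done
  FIRST[S]={a,b}  FIRST[A]={b}  FIRST[B]={a,b}

FIRST(B) = ["a", "b"]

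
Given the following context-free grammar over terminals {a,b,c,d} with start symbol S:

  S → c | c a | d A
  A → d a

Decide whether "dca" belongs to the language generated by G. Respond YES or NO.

Convert to CNF:
  S -> T0 A | T2 T1 | c
  A -> T0 T1
  T0 -> d
  T1 -> a
  T2 -> c

Fill CYK table bottom-up:
  [0..0]={T0}  "d"  orig:{}
  [1..1]={S,T2}  "c"  orig:{S}
  [2..2]={T1}  "a"  orig:{}
  [0..1]=∅  "dc"
  [1..2]={S}  "ca"
  [0..2]=∅  "dca"

S ∉ T[0,2] ⇒ NO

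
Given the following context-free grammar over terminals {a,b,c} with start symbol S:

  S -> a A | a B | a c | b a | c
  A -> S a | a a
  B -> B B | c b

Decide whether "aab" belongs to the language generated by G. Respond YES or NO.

Convert to CNF:
  S -> T0 A | T0 B | T0 T1 | T2 T0 | c
  A -> S T0 | T0 T0
  B -> B B | T1 T2
  T0 -> a
  T1 -> c
  T2 -> b

CYK fill:
  [0..0]={T0}  "a"  orig:{}
  [1..1]={T0}  "a"  orig:{}
  [2..2]={T2}  "b"  orig:{}
  [0..1]={A}  "aa"
  [1..2]=∅  "ab"
  [0..2]=∅  "aab"

S ∉ T[0,2] ⇒ NO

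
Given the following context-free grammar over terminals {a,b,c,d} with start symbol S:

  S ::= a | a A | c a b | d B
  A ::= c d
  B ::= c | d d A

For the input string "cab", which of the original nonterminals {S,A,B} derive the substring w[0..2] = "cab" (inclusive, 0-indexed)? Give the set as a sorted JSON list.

CNF form of G:
  S -> T0 X5 | T1 B | T2 A | a
  A -> T0 T1
  B -> T1 X4 | c
  T0 -> c
  T1 -> d
  T2 -> a
  T3 -> b
  X4 -> T1 A
  X5 -> T2 T3

CYK fill, restricted to cells inside w[0..2]:
  T[0,0] 'c' = {B,T0}  orig:{B}
  T[1,1] 'a' = {S,T2}  orig:{S}
  T[2,2] 'b' = {T3}  orig:{}
  T[0,1] 'ca' = ∅
  T[1,2] 'ab' = {X5}  orig:{}
  T[0,2] 'cab' = {S}

Original NTs in T[0,2] deriving "cab": ["S"]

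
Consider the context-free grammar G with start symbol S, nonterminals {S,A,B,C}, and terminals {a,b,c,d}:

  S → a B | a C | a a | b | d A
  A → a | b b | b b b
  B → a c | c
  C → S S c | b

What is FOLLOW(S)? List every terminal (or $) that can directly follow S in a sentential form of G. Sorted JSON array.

FIRST iteration:
round 1:
  A via A→a: +{a}
  A via A→b b: +{b}
  B via B→a c: +{a}
  B via B→c: +{c}
  C via C→b: +{b}
  S via S→a B: +{a}
  S via S→b: +{b}
  S via S→d A: +{d}
  S: {a,b,d}  A: {a,b}  B: {a,c}  C: {b}
round 2:
  C via C→S S c: +{a,d}
  S: {a,b,d}  A: {a,b}  B: {a,c}  C: {a,b,d}
round 3: done
  S: {a,b,d}  A: {a,b}  B: {a,c}  C: {a,b,d}

FOLLOW iteration:
FOLLOW(S) := {$}
[1]
  C→S S c: FOLLOW(S) ⊇ FIRST(S) = {a,b,d}; new: +{a,b,d}
  C→S S c: FOLLOW(S) ⊇ FIRST(c) = {c}; new: +{c}
  S→a B: FOLLOW(B) ⊇ FOLLOW(S) ⊇ {$,a,b,c,d}; new: +{$,a,b,c,d}
  S→a C: FOLLOW(C) ⊇ FOLLOW(S) ⊇ {$,a,b,c,d}; new: +{$,a,b,c,d}
  S→d A: FOLLOW(A) ⊇ FOLLOW(S) ⊇ {$,a,b,c,d}; new: +{$,a,b,c,d}
  FOLLOW(S)={$,a,b,c,d}  FOLLOW(A)={$,a,b,c,d}  FOLLOW(B)={$,a,b,c,d}  FOLLOW(C)={$,a,b,c,d}
[2] — fixpoint
  FOLLOW(S)={$,a,b,c,d}  FOLLOW(A)={$,a,b,c,d}  FOLLOW(B)={$,a,b,c,d}  FOLLOW(C)={$,a,b,c,d}

FOLLOW(S) = ["$", "a", "b", "c", "d"]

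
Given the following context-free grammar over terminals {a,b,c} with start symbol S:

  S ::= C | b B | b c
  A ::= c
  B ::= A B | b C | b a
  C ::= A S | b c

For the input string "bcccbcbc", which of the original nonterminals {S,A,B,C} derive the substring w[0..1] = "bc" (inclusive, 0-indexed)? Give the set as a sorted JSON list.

Convert to CNF:
  S -> A S | T0 B | T0 T2
  A -> c
  B -> A B | T0 C | T0 T1
  C -> A S | T0 T2
  T0 -> b
  T1 -> a
  T2 -> c

CYK fill — only the sub-triangle for w[0..1]:
  cell(0,0) b: {T0}  orig:{}
  cell(1,1) c: {A,T2}  orig:{A}
  cell(0,1) bc: {C,S}

Original NTs in T[0,1] deriving "bc": ["C", "S"]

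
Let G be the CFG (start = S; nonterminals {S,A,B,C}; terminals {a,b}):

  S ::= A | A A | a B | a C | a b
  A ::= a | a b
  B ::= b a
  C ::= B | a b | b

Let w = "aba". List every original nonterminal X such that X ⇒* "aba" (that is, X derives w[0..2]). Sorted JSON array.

CNF form of G:
  S -> A A | T0 B | T0 C | T0 T1 | a
  A -> T0 T1 | a
  B -> T1 T0
  C -> T0 T1 | T1 T0 | b
  T0 -> a
  T1 -> b

Fill CYK table bottom-up (cells [i..j] with 0 ≤ i ≤ j ≤ 2 only):
  cell(0,0) a: {A,S,T0}  orig:{A,S}
  cell(1,1) b: {C,T1}  orig:{C}
  cell(2,2) a: {A,S,T0}  orig:{A,S}
  cell(0,1) ab: {A,C,S}
  cell(1,2) ba: {B,C}
  cell(0,2) aba: {S}

Original NTs in T[0,2] deriving "aba": ["S"]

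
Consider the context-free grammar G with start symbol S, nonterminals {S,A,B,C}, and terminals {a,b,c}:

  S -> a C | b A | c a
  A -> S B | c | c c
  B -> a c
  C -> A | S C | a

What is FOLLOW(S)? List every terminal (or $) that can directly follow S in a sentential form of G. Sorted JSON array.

FIRST sets, iterate to fixpoint:
pass 1:
  A via A→c: +{c}
  B via B→a c: +{a}
  C via C→A: +{c}
  C via C→a: +{a}
  S via S→a C: +{a}
  S via S→b A: +{b}
  S via S→c a: +{c}
  S: {a,b,c}  A: {c}  B: {a}  C: {a,c}
pass 2:
  A via A→S B: +{a,b}
  C via C→A: +{b}
  S: {a,b,c}  A: {a,b,c}  B: {a}  C: {a,b,c}
pass 3: — fixpoint
  S: {a,b,c}  A: {a,b,c}  B: {a}  C: {a,b,c}

Compute FOLLOW by fixpoint:
FOLLOW(S) := {$}
round 1:
  A→S B: FOLLOW(S) ⊇ FIRST(B) = {a}; new: +{a}
  C→S C: FOLLOW(S) ⊇ FIRST(C) = {a,b,c}; new: +{b,c}
  S→a C: FOLLOW(C) ⊇ FOLLOW(S) ⊇ {$,a,b,c}; new: +{$,a,b,c}
  S→b A: FOLLOW(A) ⊇ FOLLOW(S) ⊇ {$,a,b,c}; new: +{$,a,b,c}
  FOLLOW[S]={$,a,b,c}  FOLLOW[A]={$,a,b,c}  FOLLOW[B]={}  FOLLOW[C]={$,a,b,c}
round 2:
  A→S B: FOLLOW(B) ⊇ FOLLOW(A) ⊇ {$,a,b,c}; new: +{$,a,b,c}
  FOLLOW[S]={$,a,b,c}  FOLLOW[A]={$,a,b,c}  FOLLOW[B]={$,a,b,c}  FOLLOW[C]={$,a,b,c}
round 3: — fixpoint
  FOLLOW[S]={$,a,b,c}  FOLLOW[A]={$,a,b,c}  FOLLOW[B]={$,a,b,c}  FOLLOW[C]={$,a,b,c}

FOLLOW(S) = ["$", "a", "b", "c"]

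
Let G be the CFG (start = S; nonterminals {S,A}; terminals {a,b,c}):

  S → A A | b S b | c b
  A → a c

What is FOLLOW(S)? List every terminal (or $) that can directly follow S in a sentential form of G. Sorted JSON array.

FIRST iteration:
[1]
  A via A→a c: +{a}
  S via S→A A: +{a}
  S via S→b S b: +{b}
  S via S→c b: +{c}
  FIRST(S)={a,b,c}  FIRST(A)={a}
[2] — fixpoint
  FIRST(S)={a,b,c}  FIRST(A)={a}

FOLLOW iteration:
FOLLOW(S) := {$}
pass 1:
  S→A A: FOLLOW(A) ⊇ FIRST(A) = {a}; new: +{a}
  S→A A: FOLLOW(A) ⊇ FOLLOW(S) ⊇ {$}; new: +{$}
  S→b S b: FOLLOW(S) ⊇ FIRST(b) = {b}; new: +{b}
  FOLLOW[S]={$,b}  FOLLOW[A]={$,a}
pass 2:
  S→A A: FOLLOW(A) ⊇ FOLLOW(S) ⊇ {$,b}; new: +{b}
  FOLLOW[S]={$,b}  FOLLOW[A]={$,a,b}
pass 3: — fixpoint
  FOLLOW[S]={$,b}  FOLLOW[A]={$,a,b}

FOLLOW(S) = ["$", "b"]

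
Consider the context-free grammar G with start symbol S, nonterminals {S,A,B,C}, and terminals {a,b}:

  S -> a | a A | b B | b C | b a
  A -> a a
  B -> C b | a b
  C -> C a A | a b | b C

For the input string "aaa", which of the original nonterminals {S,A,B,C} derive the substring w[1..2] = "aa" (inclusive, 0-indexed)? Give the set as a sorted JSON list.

Convert to CNF:
  S -> T0 A | T1 B | T1 C | T1 T0 | a
  A -> T0 T0
  B -> C T1 | T0 T1
  C -> C X2 | T0 T1 | T1 C
  T0 -> a
  T1 -> b
  X2 -> T0 A

CYK table (by increasing span) — only the sub-triangle for w[1..2]:
  cell(1,1) a: {S,T0}  orig:{S}
  cell(2,2) a: {S,T0}  orig:{S}
  cell(1,2) aa: {A}

Original NTs in T[1,2] deriving "aa": ["A"]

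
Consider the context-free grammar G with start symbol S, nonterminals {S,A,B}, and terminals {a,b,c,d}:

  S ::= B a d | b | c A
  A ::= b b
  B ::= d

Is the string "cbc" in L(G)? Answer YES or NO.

CNF form of G:
  S -> B X4 | T3 A | b
  A -> T0 T0
  B -> d
  T0 -> b
  T1 -> a
  T2 -> d
  T3 -> c
  X4 -> T1 T2

CYK fill:
  [0..0]={T3}  "c"  orig:{}
  [1..1]={S,T0}  "b"  orig:{S}
  [2..2]={T3}  "c"  orig:{}
  [0..1]=∅  "cb"
  [1..2]=∅  "bc"
  [0..2]=∅  "cbc"

S ∉ T[0,2] ⇒ NO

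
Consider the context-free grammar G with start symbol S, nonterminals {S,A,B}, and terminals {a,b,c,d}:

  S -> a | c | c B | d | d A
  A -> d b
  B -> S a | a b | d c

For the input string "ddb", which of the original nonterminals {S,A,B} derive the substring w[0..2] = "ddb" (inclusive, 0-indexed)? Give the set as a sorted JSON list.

CNF form of G:
  S -> T0 A | T3 B | a | c | d
  A -> T0 T1
  B -> S T2 | T0 T3 | T2 T1
  T0 -> d
  T1 -> b
  T2 -> a
  T3 -> c

CYK fill, restricted to cells inside w[0..2]:
  cell(0,0) d: {S,T0}  orig:{S}
  cell(1,1) d: {S,T0}  orig:{S}
  cell(2,2) b: {T1}  orig:{}
  cell(0,1) dd: ∅
  cell(1,2) db: {A}
  cell(0,2) ddb: {S}

Original NTs in T[0,2] deriving "ddb": ["S"]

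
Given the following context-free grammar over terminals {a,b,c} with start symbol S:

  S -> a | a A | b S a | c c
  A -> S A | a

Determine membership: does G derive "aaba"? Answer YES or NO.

CNF form of G:
  S -> T0 A | T1 X3 | T2 T2 | a
  A -> S A | a
  T0 -> a
  T1 -> b
  T2 -> c
  X3 -> S T0

Fill CYK table bottom-up:
  T[0,0] 'a' = {A,S,T0}  orig:{A,S}
  T[1,1] 'a' = {A,S,T0}  orig:{A,S}
  T[2,2] 'b' = {T1}  orig:{}
  T[3,3] 'a' = {A,S,T0}  orig:{A,S}
  T[0,1] 'aa' = {A,S,X3}  orig:{A,S}
  T[1,2] 'ab' = ∅
  T[2,3] 'ba' = ∅
  T[0,2] 'aab' = ∅
  T[1,3] 'aba' = ∅
  T[0,3] 'aaba' = ∅

S ∉ T[0,3] ⇒ NO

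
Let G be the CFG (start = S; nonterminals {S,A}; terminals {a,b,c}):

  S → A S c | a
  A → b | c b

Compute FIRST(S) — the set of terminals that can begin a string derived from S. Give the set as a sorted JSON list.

FIRST iteration:
round 1:
  A via A→b: +{b}
  A via A→c b: +{c}
  S via S→A S c: +{b,c}
  S via S→a: +{a}
  S: {a,b,c}  A: {b,c}
round 2: (stable)
  S: {a,b,c}  A: {b,c}

FIRST(S) = ["a", "b", "c"]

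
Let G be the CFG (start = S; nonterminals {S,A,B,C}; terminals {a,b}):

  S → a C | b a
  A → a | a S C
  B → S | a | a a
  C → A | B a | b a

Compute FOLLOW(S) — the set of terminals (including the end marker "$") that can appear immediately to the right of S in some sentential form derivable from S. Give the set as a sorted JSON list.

FIRST sets, iterate to fixpoint:
[1]
  A via A→a: +{a}
  B via B→a: +{a}
  C via C→A: +{a}
  C via C→b a: +{b}
  S via S→a C: +{a}
  S via S→b a: +{b}
  S: {a,b}  A: {a}  B: {a}  C: {a,b}
[2]
  B via B→S: +{b}
  S: {a,b}  A: {a}  B: {a,b}  C: {a,b}
[3] done
  S: {a,b}  A: {a}  B: {a,b}  C: {a,b}

Compute FOLLOW by fixpoint:
initialize: $ ∈ FOLLOW(S)
[1]
  A→a S C: FOLLOW(S) ⊇ FIRST(C) = {a,b}; new: +{a,b}
  C→B a: FOLLOW(B) ⊇ FIRST(a) = {a}; new: +{a}
  S→a C: FOLLOW(C) ⊇ FOLLOW(S) ⊇ {$,a,b}; new: +{$,a,b}
  S: {$,a,b}  A: {}  B: {a}  C: {$,a,b}
[2]
  C→A: FOLLOW(A) ⊇ FOLLOW(C) ⊇ {$,a,b}; new: +{$,a,b}
  S: {$,a,b}  A: {$,a,b}  B: {a}  C: {$,a,b}
[3] done
  S: {$,a,b}  A: {$,a,b}  B: {a}  C: {$,a,b}

FOLLOW(S) = ["$", "a", "b"]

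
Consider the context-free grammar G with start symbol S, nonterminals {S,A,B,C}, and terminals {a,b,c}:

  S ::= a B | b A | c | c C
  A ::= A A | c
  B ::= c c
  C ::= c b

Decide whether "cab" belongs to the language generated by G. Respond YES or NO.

CNF form of G:
  S -> T0 C | T1 A | T2 B | c
  A -> A A | c
  B -> T0 T0
  C -> T0 T1
  T0 -> c
  T1 -> b
  T2 -> a

Fill CYK table bottom-up:
  T[0,0] 'c' = {A,S,T0}  orig:{A,S}
  T[1,1] 'a' = {T2}  orig:{}
  T[2,2] 'b' = {T1}  orig:{}
  T[0,1] 'ca' = ∅
  T[1,2] 'ab' = ∅
  T[0,2] 'cab' = ∅

S ∉ T[0,2] ⇒ NO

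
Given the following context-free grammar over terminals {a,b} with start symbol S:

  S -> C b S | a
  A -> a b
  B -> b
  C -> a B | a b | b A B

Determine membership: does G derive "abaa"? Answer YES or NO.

CNF form of G:
  S -> C X3 | a
  A -> T0 T1
  B -> b
  C -> T0 B | T0 T1 | T1 X2
  T0 -> a
  T1 -> b
  X2 -> A B
  X3 -> T1 S

CYK table (by increasing span):
  [0..0]={S,T0}  "a"  orig:{S}
  [1..1]={B,T1}  "b"  orig:{B}
  [2..2]={S,T0}  "a"  orig:{S}
  [3..3]={S,T0}  "a"  orig:{S}
  [0..1]={A,C}  "ab"
  [1..2]={X3}  "ba"  orig:{}
  [2..3]=∅  "aa"
  [0..2]=∅  "aba"
  [1..3]=∅  "baa"
  [0..3]=∅  "abaa"

S ∉ T[0,3] ⇒ NO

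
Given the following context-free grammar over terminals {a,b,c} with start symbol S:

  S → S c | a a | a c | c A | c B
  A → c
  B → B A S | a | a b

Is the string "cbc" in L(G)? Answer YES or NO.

CNF form of G:
  S -> S T2 | T0 T0 | T0 T2 | T2 A | T2 B
  A -> c
  B -> B X3 | T0 T1 | a
  T0 -> a
  T1 -> b
  T2 -> c
  X3 -> A S

CYK fill:
  cell(0,0) c: {A,T2}  orig:{A}
  cell(1,1) b: {T1}  orig:{}
  cell(2,2) c: {A,T2}  orig:{A}
  cell(0,1) cb: ∅
  cell(1,2) bc: ∅
  cell(0,2) cbc: ∅

S ∉ T[0,2] ⇒ NO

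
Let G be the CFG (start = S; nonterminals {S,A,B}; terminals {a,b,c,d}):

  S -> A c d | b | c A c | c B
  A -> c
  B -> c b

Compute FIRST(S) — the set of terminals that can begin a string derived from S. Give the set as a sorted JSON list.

Compute FIRST by fixpoint:
round 1:
  A via A→c: +{c}
  B via B→c b: +{c}
  S via S→A c d: +{c}
  S via S→b: +{b}
  FIRST[S]={b,c}  FIRST[A]={c}  FIRST[B]={c}
round 2: (no change)
  FIRST[S]={b,c}  FIRST[A]={c}  FIRST[B]={c}

FIRST(S) = ["b", "c"]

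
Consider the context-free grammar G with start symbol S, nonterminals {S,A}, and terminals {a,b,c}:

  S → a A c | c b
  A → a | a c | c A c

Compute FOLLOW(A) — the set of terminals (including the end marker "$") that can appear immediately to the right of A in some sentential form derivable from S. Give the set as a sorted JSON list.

FIRST iteration:
round 1:
  A via A→a: +{a}
  A via A→c A c: +{c}
  S via S→a A c: +{a}
  S via S→c b: +{c}
  FIRST[S]={a,c}  FIRST[A]={a,c}
round 2: (stable)
  FIRST[S]={a,c}  FIRST[A]={a,c}

Compute FOLLOW by fixpoint:
FOLLOW(S) := {$}
iter 1:
  A→c A c: FOLLOW(A) ⊇ FIRST(c) = {c}; new: +{c}
  FOLLOW[S]={$}  FOLLOW[A]={c}
iter 2: (stable)
  FOLLOW[S]={$}  FOLLOW[A]={c}

FOLLOW(A) = ["c"]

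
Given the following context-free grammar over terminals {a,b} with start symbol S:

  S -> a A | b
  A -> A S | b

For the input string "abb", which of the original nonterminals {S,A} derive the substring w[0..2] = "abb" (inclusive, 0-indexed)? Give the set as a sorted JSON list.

CNF form of G:
  S -> T0 A | b
  A -> A S | b
  T0 -> a

Fill CYK table bottom-up — only the sub-triangle for w[0..2]:
  [0..0]={T0}  "a"  orig:{}
  [1..1]={A,S}  "b"
  [2..2]={A,S}  "b"
  [0..1]={S}  "ab"
  [1..2]={A}  "bb"
  [0..2]={S}  "abb"

Original NTs in T[0,2] deriving "abb": ["S"]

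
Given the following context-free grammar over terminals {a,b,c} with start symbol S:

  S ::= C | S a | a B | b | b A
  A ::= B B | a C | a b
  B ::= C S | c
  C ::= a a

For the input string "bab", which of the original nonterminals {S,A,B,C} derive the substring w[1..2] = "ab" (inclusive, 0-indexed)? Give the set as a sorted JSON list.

Convert to CNF:
  S -> S T0 | T0 B | T0 T0 | T1 A | b
  A -> B B | T0 C | T0 T1
  B -> C S | c
  C -> T0 T0
  T0 -> a
  T1 -> b

Fill CYK table bottom-up, restricted to cells inside w[1..2]:
  cell(1,1) a: {T0}  orig:{}
  cell(2,2) b: {S,T1}  orig:{S}
  cell(1,2) ab: {A}

Original NTs in T[1,2] deriving "ab": ["A"]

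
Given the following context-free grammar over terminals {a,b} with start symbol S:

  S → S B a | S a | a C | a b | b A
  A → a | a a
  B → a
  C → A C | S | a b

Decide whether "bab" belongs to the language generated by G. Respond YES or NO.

CNF form of G:
  S -> S T0 | S X3 | T0 C | T0 T1 | T1 A
  A -> T0 T0 | a
  B -> a
  C -> A C | S T0 | S X2 | T0 C | T0 T1 | T1 A
  T0 -> a
  T1 -> b
  X2 -> B T0
  X3 -> B T0

Fill CYK table bottom-up:
  T[0,0] 'b' = {T1}  orig:{}
  T[1,1] 'a' = {A,B,T0}  orig:{A,B}
  T[2,2] 'b' = {T1}  orig:{}
  T[0,1] 'ba' = {C,S}
  T[1,2] 'ab' = {C,S}
  T[0,2] 'bab' = ∅

S ∉ T[0,2] ⇒ NO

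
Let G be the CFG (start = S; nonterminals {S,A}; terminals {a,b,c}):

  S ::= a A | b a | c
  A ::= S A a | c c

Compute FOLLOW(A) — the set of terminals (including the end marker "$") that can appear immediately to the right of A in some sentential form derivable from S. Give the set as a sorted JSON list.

Compute FIRST by fixpoint:
pass 1:
  A via A→c c: +{c}
  S via S→a A: +{a}
  S via S→b a: +{b}
  S via S→c: +{c}
  FIRST(S)={a,b,c}  FIRST(A)={c}
pass 2:
  A via A→S A a: +{a,b}
  FIRST(S)={a,b,c}  FIRST(A)={a,b,c}
pass 3: (no change)
  FIRST(S)={a,b,c}  FIRST(A)={a,b,c}

Compute FOLLOW by fixpoint:
initialize: $ ∈ FOLLOW(S)
pass 1:
  A→S A a: FOLLOW(S) ⊇ FIRST(A) = {a,b,c}; new: +{a,b,c}
  A→S A a: FOLLOW(A) ⊇ FIRST(a) = {a}; new: +{a}
  S→a A: FOLLOW(A) ⊇ FOLLOW(S) ⊇ {$,a,b,c}; new: +{$,b,c}
  FOLLOW[S]={$,a,b,c}  FOLLOW[A]={$,a,b,c}
pass 2: (stable)
  FOLLOW[S]={$,a,b,c}  FOLLOW[A]={$,a,b,c}

FOLLOW(A) = ["$", "a", "b", "c"]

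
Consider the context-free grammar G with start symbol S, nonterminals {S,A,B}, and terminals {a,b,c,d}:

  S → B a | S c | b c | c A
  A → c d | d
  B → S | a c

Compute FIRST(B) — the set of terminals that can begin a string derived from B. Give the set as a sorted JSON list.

FIRST iteration:
[1]
  A via A→c d: +{c}
  A via A→d: +{d}
  B via B→a c: +{a}
  S via S→B a: +{a}
  S via S→b c: +{b}
  S via S→c A: +{c}
  FIRST[S]={a,b,c}  FIRST[A]={c,d}  FIRST[B]={a}
[2]
  B via B→S: +{b,c}
  FIRST[S]={a,b,c}  FIRST[A]={c,d}  FIRST[B]={a,b,c}
[3] (stable)
  FIRST[S]={a,b,c}  FIRST[A]={c,d}  FIRST[B]={a,b,c}

FIRST(B) = ["a", "b", "c"]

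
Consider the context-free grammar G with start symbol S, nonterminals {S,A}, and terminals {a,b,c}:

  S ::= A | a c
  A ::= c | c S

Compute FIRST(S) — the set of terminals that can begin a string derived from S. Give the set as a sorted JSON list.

FIRST iteration:
pass 1:
  A via A→c: +{c}
  S via S→A: +{c}
  S via S→a c: +{a}
  FIRST(S)={a,c}  FIRST(A)={c}
pass 2: — fixpoint
  FIRST(S)={a,c}  FIRST(A)={c}

FIRST(S) = ["a", "c"]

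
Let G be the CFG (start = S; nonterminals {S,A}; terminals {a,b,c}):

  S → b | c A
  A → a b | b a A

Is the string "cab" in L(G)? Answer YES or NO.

CNF form of G:
  S -> T2 A | b
  A -> T0 T1 | T1 X3
  T0 -> a
  T1 -> b
  T2 -> c
  X3 -> T0 A

CYK table (by increasing span):
  cell(0,0) c: {T2}  orig:{}
  cell(1,1) a: {T0}  orig:{}
  cell(2,2) b: {S,T1}  orig:{S}
  cell(0,1) ca: ∅
  cell(1,2) ab: {A}
  cell(0,2) cab: {S}

S ∈ T[0,2] ⇒ YES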